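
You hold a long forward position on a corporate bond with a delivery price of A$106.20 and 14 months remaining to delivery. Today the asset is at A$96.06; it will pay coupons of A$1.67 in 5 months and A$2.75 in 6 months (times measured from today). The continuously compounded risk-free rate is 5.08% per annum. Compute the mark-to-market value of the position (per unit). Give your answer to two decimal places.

-A$8.34

PV(remaining coupons) I = 1.67·e^(−0.0508·5/12) + 2.75·e^(−0.0508·6/12) = 4.3161
Current forward F = (S − I)·e^(rT) = (96.06 − 4.3161)·e^(0.0508·14/12) = 91.7439 × 1.061058 = 97.3456
Value (long) = (F − K)·e^(−rT) = (97.3456 − 106.20) × 0.942455 = -8.3449
Value = -A$8.34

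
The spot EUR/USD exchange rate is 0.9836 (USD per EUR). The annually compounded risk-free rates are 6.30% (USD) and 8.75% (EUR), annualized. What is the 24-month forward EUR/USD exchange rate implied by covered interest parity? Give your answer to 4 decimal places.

0.9398

By covered interest parity, F = S · (1+r_USD)^T / (1+r_EUR)^T
= 0.9836 × 1.129969 / 1.182656 = 0.9836 × 0.955450
F = 0.9398 USD per EUR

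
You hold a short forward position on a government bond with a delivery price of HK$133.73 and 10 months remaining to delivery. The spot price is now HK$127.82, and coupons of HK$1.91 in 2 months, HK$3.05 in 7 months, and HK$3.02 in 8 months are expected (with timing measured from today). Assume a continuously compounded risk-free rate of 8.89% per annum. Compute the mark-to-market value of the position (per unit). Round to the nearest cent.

HK$3.98

PV(remaining coupons) I = 1.91·e^(−0.0889·2/12) + 3.05·e^(−0.0889·7/12) + 3.02·e^(−0.0889·8/12) = 7.6240
Current forward F = (S − I)·e^(rT) = (127.82 − 7.6240)·e^(0.0889·10/12) = 120.1960 × 1.076897 = 129.4387
Value (long) = (F − K)·e^(−rT) = (129.4387 − 133.73) × 0.928594 = -3.9849
Short position value = −(long value) = HK$3.98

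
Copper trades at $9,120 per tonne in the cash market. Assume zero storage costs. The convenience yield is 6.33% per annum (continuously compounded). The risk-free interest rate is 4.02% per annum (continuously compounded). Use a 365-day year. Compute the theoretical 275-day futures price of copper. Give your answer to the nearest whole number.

$8,963 per tonne

Net carry = r + u − y = 0.0402 + 0.0000 − 0.0633 = -0.0231
F = S·e^((r+u−y)T) = 9120 · e^(-0.0231 × 275/365) = 9120 · e^-0.017404
= 9120 × 0.982747 = $8,963 per tonne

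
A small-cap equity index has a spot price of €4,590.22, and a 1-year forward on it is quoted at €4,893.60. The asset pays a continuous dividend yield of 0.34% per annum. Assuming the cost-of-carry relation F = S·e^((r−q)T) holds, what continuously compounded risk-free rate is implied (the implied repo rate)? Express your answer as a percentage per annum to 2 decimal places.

6.74%

From F = S·e^((r−q)T): (r − q) = ln(F/S)/T
ln(4893.60/4590.22) = ln(1.066093) = 0.064001
(r − q) = 0.064001 / (1) = 0.064001
r = ln(F/S)/T + q = 0.064001 + 0.0034 = 0.067401
r = 6.74%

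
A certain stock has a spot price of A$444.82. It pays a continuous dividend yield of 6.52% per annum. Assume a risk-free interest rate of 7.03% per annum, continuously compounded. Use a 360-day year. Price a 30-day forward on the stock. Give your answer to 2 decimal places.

A$445.01

F = S·e^((r − q)T) = 444.82 · e^((0.0703 − 0.0652) × 30/360)
= 444.82 · e^0.000425 = 444.82 × 1.000425
F = A$445.01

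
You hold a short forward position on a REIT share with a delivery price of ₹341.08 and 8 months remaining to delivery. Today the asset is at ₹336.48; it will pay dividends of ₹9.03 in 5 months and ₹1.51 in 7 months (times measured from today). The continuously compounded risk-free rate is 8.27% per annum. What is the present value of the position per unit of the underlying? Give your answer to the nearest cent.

-₹3.53

PV(remaining dividends) I = 9.03·e^(−0.0827·5/12) + 1.51·e^(−0.0827·7/12) = 10.1630
Current forward F = (S − I)·e^(rT) = (336.48 − 10.1630)·e^(0.0827·8/12) = 326.3170 × 1.056681 = 344.8130
Value (long) = (F − K)·e^(−rT) = (344.8130 − 341.08) × 0.946359 = 3.5328
Short position value = −(long value) = -₹3.53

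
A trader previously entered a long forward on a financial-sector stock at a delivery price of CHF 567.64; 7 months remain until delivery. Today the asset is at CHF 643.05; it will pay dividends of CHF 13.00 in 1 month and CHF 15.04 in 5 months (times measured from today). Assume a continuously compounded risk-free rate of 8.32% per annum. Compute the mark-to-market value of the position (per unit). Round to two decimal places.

PV(remaining dividends) I = 13.00·e^(−0.0832·1/12) + 15.04·e^(−0.0832·5/12) = 27.4377
Current forward F = (S − I)·e^(rT) = (643.05 − 27.4377)·e^(0.0832·7/12) = 615.6123 × 1.049730 = 646.2267
Value (long) = (F − K)·e^(−rT) = (646.2267 − 567.64) × 0.952626 = 74.8637
Value = CHF 74.86

CHF 74.86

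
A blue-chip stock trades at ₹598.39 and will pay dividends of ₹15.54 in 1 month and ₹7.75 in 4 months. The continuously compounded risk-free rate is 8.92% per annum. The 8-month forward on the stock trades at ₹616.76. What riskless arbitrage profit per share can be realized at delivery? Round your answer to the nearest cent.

PV(dividends) I = 15.54·e^(−0.0892·1/12) + 7.75·e^(−0.0892·4/12) = 22.9479
Fair forward F* = (S − I)·e^(rT) = (598.39 − 22.9479)·e^0.059467 = 575.4421 × 1.061271 = 610.7000
Market ₹616.76 > fair 610.7000: forward overpriced → cash-and-carry (borrow at r, buy the stock and collect the dividends, short the forward).
Profit at T = |F_mkt − F*| = |616.76 − 610.7000| = ₹6.06 per share

₹6.06 per share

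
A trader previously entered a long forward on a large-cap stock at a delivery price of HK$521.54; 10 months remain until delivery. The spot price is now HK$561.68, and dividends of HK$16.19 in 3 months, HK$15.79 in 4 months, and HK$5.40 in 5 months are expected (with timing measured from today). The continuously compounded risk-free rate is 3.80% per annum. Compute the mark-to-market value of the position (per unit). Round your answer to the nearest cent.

HK$19.45

PV(remaining dividends) I = 16.19·e^(−0.0380·3/12) + 15.79·e^(−0.0380·4/12) + 5.40·e^(−0.0380·5/12) = 36.9434
Current forward F = (S − I)·e^(rT) = (561.68 − 36.9434)·e^(0.0380·10/12) = 524.7366 × 1.032173 = 541.6190
Value (long) = (F − K)·e^(−rT) = (541.6190 − 521.54) × 0.968829 = 19.4531
Value = HK$19.45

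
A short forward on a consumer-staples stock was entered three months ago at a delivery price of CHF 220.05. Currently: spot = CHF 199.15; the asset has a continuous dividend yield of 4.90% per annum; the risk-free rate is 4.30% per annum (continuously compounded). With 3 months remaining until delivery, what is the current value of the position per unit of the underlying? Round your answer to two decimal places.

Current fair forward for the remaining 3 months: F = S·e^((r − q)·T), (r − q) = 0.0430 − 0.0490 = -0.0060
F = 199.15 · e^(-0.0060 × 3/12) = 199.15 × 0.998501 = 198.8515
Value of long forward = (F − K)·e^(−rT) = (198.8515 − 220.05) · e^(−0.0430·3/12)
= -21.1985 × 0.989308 = -20.97
Short position value = −(long value) = CHF 20.97

CHF 20.97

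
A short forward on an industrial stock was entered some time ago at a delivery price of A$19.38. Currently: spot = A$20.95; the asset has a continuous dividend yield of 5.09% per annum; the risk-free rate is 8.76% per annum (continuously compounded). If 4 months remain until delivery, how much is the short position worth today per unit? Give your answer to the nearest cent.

Current fair forward for the remaining 4 months: F = S·e^((r − q)·T), (r − q) = 0.0876 − 0.0509 = 0.0367
F = 20.95 · e^(0.0367 × 4/12) = 20.95 × 1.012308 = 21.2079
Value of long forward = (F − K)·e^(−rT) = (21.2079 − 19.38) · e^(−0.0876·4/12)
= 1.8279 × 0.971222 = 1.78
Short position value = −(long value) = -A$1.78

-A$1.78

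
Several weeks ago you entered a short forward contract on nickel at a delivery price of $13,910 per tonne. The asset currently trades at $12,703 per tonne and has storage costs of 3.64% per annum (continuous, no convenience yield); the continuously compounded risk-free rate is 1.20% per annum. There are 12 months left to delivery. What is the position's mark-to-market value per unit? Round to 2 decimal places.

Current fair forward for the remaining 12 months: F = S·e^((r + u)·T), (r + u) = 0.0120 + 0.0364 = 0.0484
F = 12703 · e^(0.0484 × 12/12) = 12703 × 1.04959041 = 13332.9470
Value of long forward = (F − K)·e^(−rT) = (13332.9470 − 13910) · e^(−0.0120·12/12)
= -577.0530 × 0.98807171 = -570.17
Short position value = −(long value) = $570.17

$570.17 per tonne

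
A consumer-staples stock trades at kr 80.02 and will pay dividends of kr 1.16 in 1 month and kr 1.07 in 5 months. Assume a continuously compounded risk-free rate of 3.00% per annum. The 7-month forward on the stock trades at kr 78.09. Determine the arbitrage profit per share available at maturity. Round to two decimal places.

PV(dividends) I = 1.16·e^(−0.0300·1/12) + 1.07·e^(−0.0300·5/12) = 2.2138
Fair forward F* = (S − I)·e^(rT) = (80.02 − 2.2138)·e^0.017500 = 77.8062 × 1.017654 = 79.1798
Market kr 78.09 < fair 79.1798: forward underpriced → reverse cash-and-carry (short the stock, invest proceeds at r, pay the dividends, go long the forward).
Profit at T = |F_mkt − F*| = |78.09 − 79.1798| = kr 1.09 per share

kr 1.09 per share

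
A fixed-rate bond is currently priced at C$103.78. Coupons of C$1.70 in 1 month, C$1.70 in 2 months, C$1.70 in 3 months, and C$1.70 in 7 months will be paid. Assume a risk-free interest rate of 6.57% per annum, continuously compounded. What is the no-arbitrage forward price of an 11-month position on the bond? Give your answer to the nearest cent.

PV(coupons) I = 1.70·e^(−0.0657·1/12) + 1.70·e^(−0.0657·2/12) + 1.70·e^(−0.0657·3/12) + 1.70·e^(−0.0657·7/12)
I = 1.6907 + 1.6815 + 1.6723 + 1.6361 = 6.6806
F = (S − I)·e^(rT) = (103.78 − 6.6806) · e^(0.0657·11/12)
= 97.0994 · e^0.060225 = 97.0994 × 1.062075 = C$103.13

C$103.13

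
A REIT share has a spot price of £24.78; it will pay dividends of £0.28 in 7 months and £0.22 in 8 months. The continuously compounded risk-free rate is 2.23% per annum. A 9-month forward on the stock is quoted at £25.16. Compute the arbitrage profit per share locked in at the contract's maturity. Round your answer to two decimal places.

£0.46 per share

PV(dividends) I = 0.28·e^(−0.0223·7/12) + 0.22·e^(−0.0223·8/12) = 0.4931
Fair forward F* = (S − I)·e^(rT) = (24.78 − 0.4931)·e^0.016725 = 24.2869 × 1.016866 = 24.6965
Market £25.16 > fair 24.6965: forward overpriced → cash-and-carry (borrow at r, buy the stock and collect the dividends, short the forward).
Profit at T = |F_mkt − F*| = |25.16 − 24.6965| = £0.46 per share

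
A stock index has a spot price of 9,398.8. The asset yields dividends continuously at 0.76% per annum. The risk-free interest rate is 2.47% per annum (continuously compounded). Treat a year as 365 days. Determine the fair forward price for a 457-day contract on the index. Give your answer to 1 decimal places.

F = S·e^((r − q)T) = 9398.8 · e^((0.0247 − 0.0076) × 457/365)
= 9398.8 · e^0.021410 = 9398.8 × 1.021641
F = 9,602.2

9,602.2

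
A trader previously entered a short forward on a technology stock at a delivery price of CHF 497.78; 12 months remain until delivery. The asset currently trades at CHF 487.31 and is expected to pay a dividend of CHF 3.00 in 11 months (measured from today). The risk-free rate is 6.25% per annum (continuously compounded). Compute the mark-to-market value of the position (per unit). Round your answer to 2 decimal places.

-CHF 16.86

PV(remaining dividends) I = 3.00·e^(−0.0625·11/12) = 2.8330
Current forward F = (S − I)·e^(rT) = (487.31 − 2.8330)·e^(0.0625·12/12) = 484.4770 × 1.064494 = 515.7229
Value (long) = (F − K)·e^(−rT) = (515.7229 − 497.78) × 0.939413 = 16.8558
Short position value = −(long value) = -CHF 16.86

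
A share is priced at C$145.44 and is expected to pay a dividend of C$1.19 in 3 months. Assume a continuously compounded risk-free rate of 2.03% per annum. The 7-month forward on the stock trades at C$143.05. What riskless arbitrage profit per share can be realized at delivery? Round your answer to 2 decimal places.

PV(dividends) I = 1.19·e^(−0.0203·3/12) = 1.1840
Fair forward F* = (S − I)·e^(rT) = (145.44 − 1.1840)·e^0.011842 = 144.2560 × 1.011912 = 145.9744
Market C$143.05 < fair 145.9744: forward underpriced → reverse cash-and-carry (short the stock, invest proceeds at r, pay the dividends, go long the forward).
Profit at T = |F_mkt − F*| = |143.05 − 145.9744| = C$2.92 per share

C$2.92 per share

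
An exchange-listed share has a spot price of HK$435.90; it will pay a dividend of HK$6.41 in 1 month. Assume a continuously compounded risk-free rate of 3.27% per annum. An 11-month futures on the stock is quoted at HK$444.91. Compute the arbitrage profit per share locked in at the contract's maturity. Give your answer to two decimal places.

PV(dividends) I = 6.41·e^(−0.0327·1/12) = 6.3926
Fair futures F* = (S − I)·e^(rT) = (435.90 − 6.3926)·e^0.029975 = 429.5074 × 1.030429 = 442.5769
Market HK$444.91 > fair 442.5769: forward overpriced → cash-and-carry (borrow at r, buy the stock and collect the dividends, short the forward).
Profit at T = |F_mkt − F*| = |444.91 − 442.5769| = HK$2.33 per share

HK$2.33 per share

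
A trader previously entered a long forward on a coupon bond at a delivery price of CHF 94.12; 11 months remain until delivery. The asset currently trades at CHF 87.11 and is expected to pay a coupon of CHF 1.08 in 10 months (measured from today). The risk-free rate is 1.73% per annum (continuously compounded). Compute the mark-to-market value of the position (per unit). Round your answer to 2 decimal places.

-CHF 6.59

PV(remaining coupons) I = 1.08·e^(−0.0173·10/12) = 1.0645
Current forward F = (S − I)·e^(rT) = (87.11 − 1.0645)·e^(0.0173·11/12) = 86.0455 × 1.015985 = 87.4209
Value (long) = (F − K)·e^(−rT) = (87.4209 − 94.12) × 0.984267 = -6.5937
Value = -CHF 6.59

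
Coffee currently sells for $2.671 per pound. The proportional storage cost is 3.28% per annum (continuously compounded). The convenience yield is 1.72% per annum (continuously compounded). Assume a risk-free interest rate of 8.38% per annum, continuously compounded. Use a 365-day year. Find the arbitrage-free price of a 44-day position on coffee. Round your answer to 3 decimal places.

$2.703 per pound

Net carry = r + u − y = 0.0838 + 0.0328 − 0.0172 = 0.0994
F = S·e^((r+u−y)T) = 2.671 · e^(0.0994 × 44/365) = 2.671 · e^0.011982
= 2.671 × 1.012054 = $2.703 per pound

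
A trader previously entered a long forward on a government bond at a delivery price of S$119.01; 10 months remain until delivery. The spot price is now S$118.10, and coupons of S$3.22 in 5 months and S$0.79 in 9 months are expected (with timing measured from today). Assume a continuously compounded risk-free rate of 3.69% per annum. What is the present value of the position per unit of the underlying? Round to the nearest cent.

PV(remaining coupons) I = 3.22·e^(−0.0369·5/12) + 0.79·e^(−0.0369·9/12) = 3.9393
Current forward F = (S − I)·e^(rT) = (118.10 − 3.9393)·e^(0.0369·10/12) = 114.1607 × 1.031228 = 117.7257
Value (long) = (F − K)·e^(−rT) = (117.7257 − 119.01) × 0.969718 = -1.2454
Value = -S$1.25

-S$1.25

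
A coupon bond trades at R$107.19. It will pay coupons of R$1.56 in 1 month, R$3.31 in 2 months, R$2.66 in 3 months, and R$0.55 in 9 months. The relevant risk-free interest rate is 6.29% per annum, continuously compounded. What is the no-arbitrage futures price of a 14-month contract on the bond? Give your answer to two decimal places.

R$106.77

PV(coupons) I = 1.56·e^(−0.0629·1/12) + 3.31·e^(−0.0629·2/12) + 2.66·e^(−0.0629·3/12) + 0.55·e^(−0.0629·9/12)
I = 1.5518 + 3.2755 + 2.6185 + 0.5247 = 7.9705
F = (S − I)·e^(rT) = (107.19 − 7.9705) · e^(0.0629·14/12)
= 99.2195 · e^0.073383 = 99.2195 × 1.076143 = R$106.77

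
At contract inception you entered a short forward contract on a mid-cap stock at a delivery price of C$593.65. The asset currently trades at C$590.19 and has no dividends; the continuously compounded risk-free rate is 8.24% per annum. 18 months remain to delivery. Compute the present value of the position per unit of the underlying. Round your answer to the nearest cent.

Current fair forward for the remaining 18 months: F = S·e^(r·T), r = 0.0824
F = 590.19 · e^(0.0824 × 18/12) = 590.19 × 1.131563 = 667.8372
Value of long forward = (F − K)·e^(−rT) = (667.8372 − 593.65) · e^(−0.0824·18/12)
= 74.1872 × 0.883733 = 65.56
Short position value = −(long value) = -C$65.56

-C$65.56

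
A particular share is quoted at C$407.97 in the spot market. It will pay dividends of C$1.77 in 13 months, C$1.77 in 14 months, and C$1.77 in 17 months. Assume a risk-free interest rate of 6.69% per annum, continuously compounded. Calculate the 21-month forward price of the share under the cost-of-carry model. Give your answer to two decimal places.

PV(dividends) I = 1.77·e^(−0.0669·13/12) + 1.77·e^(−0.0669·14/12) + 1.77·e^(−0.0669·17/12)
I = 1.6463 + 1.6371 + 1.6100 = 4.8934
F = (S − I)·e^(rT) = (407.97 − 4.8934) · e^(0.0669·21/12)
= 403.0766 · e^0.117075 = 403.0766 × 1.124204 = C$453.14

C$453.14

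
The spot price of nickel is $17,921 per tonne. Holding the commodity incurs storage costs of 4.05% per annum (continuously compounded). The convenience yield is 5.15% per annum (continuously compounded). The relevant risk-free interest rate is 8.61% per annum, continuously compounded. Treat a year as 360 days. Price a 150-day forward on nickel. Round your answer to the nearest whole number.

$18,491 per tonne

Net carry = r + u − y = 0.0861 + 0.0405 − 0.0515 = 0.0751
F = S·e^((r+u−y)T) = 17921 · e^(0.0751 × 150/360) = 17921 · e^0.031292
= 17921 × 1.031787 = $18,491 per tonne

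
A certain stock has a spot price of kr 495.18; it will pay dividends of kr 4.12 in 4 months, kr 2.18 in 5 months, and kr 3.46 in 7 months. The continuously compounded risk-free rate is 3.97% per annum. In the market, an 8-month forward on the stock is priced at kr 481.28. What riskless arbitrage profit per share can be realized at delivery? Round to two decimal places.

kr 17.33 per share

PV(dividends) I = 4.12·e^(−0.0397·4/12) + 2.18·e^(−0.0397·5/12) + 3.46·e^(−0.0397·7/12) = 9.5909
Fair forward F* = (S − I)·e^(rT) = (495.18 − 9.5909)·e^0.026467 = 485.5891 × 1.026820 = 498.6126
Market kr 481.28 < fair 498.6126: forward underpriced → reverse cash-and-carry (short the stock, invest proceeds at r, pay the dividends, go long the forward).
Profit at T = |F_mkt − F*| = |481.28 − 498.6126| = kr 17.33 per share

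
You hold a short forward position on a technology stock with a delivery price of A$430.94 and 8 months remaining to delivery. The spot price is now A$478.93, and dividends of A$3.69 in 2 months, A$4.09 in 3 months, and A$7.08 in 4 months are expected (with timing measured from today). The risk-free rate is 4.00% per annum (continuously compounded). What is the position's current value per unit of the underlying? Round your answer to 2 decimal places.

PV(remaining dividends) I = 3.69·e^(−0.0400·2/12) + 4.09·e^(−0.0400·3/12) + 7.08·e^(−0.0400·4/12) = 14.7010
Current forward F = (S − I)·e^(rT) = (478.93 − 14.7010)·e^(0.0400·8/12) = 464.2290 × 1.027025 = 476.7748
Value (long) = (F − K)·e^(−rT) = (476.7748 − 430.94) × 0.973686 = 44.6287
Short position value = −(long value) = -A$44.63

-A$44.63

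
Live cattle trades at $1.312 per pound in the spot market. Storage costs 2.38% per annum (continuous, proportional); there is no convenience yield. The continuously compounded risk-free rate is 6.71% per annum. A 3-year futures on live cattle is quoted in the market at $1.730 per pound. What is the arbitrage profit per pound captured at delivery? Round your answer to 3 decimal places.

Fair futures: F* = S·e^(carry·T), with carry = (r + u) = 0.0671 + 0.0238 = 0.0909
F* = 1.312 · e^(0.0909 × 3) = 1.312 · e^0.272700 = 1.312 × 1.313506 = $1.7233
Market $1.730 > fair $1.7233: forward overpriced → cash-and-carry (buy spot, short the forward).
At maturity, profit = |F_mkt − F*| = |1.730 − 1.7233| = $0.007 per pound

$0.007 per pound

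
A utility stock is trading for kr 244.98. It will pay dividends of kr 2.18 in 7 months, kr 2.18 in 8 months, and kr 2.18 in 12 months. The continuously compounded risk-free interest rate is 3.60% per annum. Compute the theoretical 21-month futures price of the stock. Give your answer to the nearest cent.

PV(dividends) I = 2.18·e^(−0.0360·7/12) + 2.18·e^(−0.0360·8/12) + 2.18·e^(−0.0360·12/12)
I = 2.1347 + 2.1283 + 2.1029 = 6.3659
F = (S − I)·e^(rT) = (244.98 − 6.3659) · e^(0.0360·21/12)
= 238.6141 · e^0.063000 = 238.6141 × 1.065027 = kr 254.13

kr 254.13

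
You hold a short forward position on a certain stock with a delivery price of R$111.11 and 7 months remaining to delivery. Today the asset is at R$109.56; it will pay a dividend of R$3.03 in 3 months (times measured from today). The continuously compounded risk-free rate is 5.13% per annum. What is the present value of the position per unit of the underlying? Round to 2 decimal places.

PV(remaining dividends) I = 3.03·e^(−0.0513·3/12) = 2.9914
Current forward F = (S − I)·e^(rT) = (109.56 − 2.9914)·e^(0.0513·7/12) = 106.5686 × 1.030377 = 109.8058
Value (long) = (F − K)·e^(−rT) = (109.8058 − 111.11) × 0.970518 = -1.2657
Short position value = −(long value) = R$1.27

R$1.27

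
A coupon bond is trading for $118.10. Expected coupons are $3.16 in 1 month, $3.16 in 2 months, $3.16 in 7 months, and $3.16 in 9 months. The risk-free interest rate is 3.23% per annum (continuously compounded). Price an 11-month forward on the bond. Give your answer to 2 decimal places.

$108.79

PV(coupons) I = 3.16·e^(−0.0323·1/12) + 3.16·e^(−0.0323·2/12) + 3.16·e^(−0.0323·7/12) + 3.16·e^(−0.0323·9/12)
I = 3.1515 + 3.1430 + 3.1010 + 3.0844 = 12.4799
F = (S − I)·e^(rT) = (118.10 − 12.4799) · e^(0.0323·11/12)
= 105.6201 · e^0.029608 = 105.6201 × 1.030051 = $108.79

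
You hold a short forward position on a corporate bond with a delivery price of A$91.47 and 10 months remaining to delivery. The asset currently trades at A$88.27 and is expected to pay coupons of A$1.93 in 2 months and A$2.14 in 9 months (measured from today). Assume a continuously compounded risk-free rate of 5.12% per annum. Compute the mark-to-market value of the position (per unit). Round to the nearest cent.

A$3.35

PV(remaining coupons) I = 1.93·e^(−0.0512·2/12) + 2.14·e^(−0.0512·9/12) = 3.9730
Current forward F = (S − I)·e^(rT) = (88.27 − 3.9730)·e^(0.0512·10/12) = 84.2970 × 1.043590 = 87.9715
Value (long) = (F − K)·e^(−rT) = (87.9715 − 91.47) × 0.958231 = -3.3524
Short position value = −(long value) = A$3.35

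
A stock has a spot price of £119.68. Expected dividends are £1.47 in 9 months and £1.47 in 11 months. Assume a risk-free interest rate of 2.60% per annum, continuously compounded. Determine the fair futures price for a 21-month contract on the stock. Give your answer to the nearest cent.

£122.24

PV(dividends) I = 1.47·e^(−0.0260·9/12) + 1.47·e^(−0.0260·11/12)
I = 1.4416 + 1.4354 = 2.8770
F = (S − I)·e^(rT) = (119.68 − 2.8770) · e^(0.0260·21/12)
= 116.8030 · e^0.045500 = 116.8030 × 1.046551 = £122.24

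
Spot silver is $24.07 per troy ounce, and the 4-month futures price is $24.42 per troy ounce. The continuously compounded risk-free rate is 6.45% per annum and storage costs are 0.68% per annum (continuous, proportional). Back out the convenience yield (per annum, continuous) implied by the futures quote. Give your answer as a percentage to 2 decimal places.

2.80%

F = S·e^((r+u−y)T) ⇒ (r+u−y) = ln(F/S)/T
ln(24.42/24.07) = 0.014436; /T ⇒ 0.043308
y = r + u − ln(F/S)/T = 0.0645 + 0.0068 − 0.043308 = 0.027992
y = 2.80%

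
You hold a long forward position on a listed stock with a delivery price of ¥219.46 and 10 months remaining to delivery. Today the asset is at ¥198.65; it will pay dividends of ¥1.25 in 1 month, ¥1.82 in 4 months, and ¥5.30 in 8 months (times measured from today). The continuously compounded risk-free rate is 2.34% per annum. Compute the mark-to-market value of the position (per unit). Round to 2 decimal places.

PV(remaining dividends) I = 1.25·e^(−0.0234·1/12) + 1.82·e^(−0.0234·4/12) + 5.30·e^(−0.0234·8/12) = 8.2714
Current forward F = (S − I)·e^(rT) = (198.65 − 8.2714)·e^(0.0234·10/12) = 190.3786 × 1.019691 = 194.1273
Value (long) = (F − K)·e^(−rT) = (194.1273 − 219.46) × 0.980689 = -24.8435
Value = -¥24.84

-¥24.84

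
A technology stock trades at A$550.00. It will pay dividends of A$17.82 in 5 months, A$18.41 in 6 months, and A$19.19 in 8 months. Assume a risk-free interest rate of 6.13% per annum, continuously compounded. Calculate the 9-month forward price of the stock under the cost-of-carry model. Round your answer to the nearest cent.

PV(dividends) I = 17.82·e^(−0.0613·5/12) + 18.41·e^(−0.0613·6/12) + 19.19·e^(−0.0613·8/12)
I = 17.3706 + 17.8543 + 18.4216 = 53.6465
F = (S − I)·e^(rT) = (550.00 − 53.6465) · e^(0.0613·9/12)
= 496.3535 · e^0.045975 = 496.3535 × 1.047048 = A$519.71

A$519.71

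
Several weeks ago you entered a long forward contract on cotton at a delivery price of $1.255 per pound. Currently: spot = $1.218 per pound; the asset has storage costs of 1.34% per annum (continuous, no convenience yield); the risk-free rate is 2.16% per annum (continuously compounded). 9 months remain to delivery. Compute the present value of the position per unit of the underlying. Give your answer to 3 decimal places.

Current fair forward for the remaining 9 months: F = S·e^((r + u)·T), (r + u) = 0.0216 + 0.0134 = 0.0350
F = 1.218 · e^(0.0350 × 9/12) = 1.218 × 1.026598 = 1.2504
Value of long forward = (F − K)·e^(−rT) = (1.2504 − 1.255) · e^(−0.0216·9/12)
= -0.0046 × 0.983931 = -0.005

-$0.005 per pound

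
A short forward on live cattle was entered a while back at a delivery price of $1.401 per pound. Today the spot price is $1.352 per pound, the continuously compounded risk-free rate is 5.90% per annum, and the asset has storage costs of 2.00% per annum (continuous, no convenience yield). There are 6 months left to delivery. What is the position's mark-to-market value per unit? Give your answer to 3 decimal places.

Current fair forward for the remaining 6 months: F = S·e^((r + u)·T), (r + u) = 0.0590 + 0.0200 = 0.0790
F = 1.352 · e^(0.0790 × 6/12) = 1.352 × 1.040290 = 1.4065
Value of long forward = (F − K)·e^(−rT) = (1.4065 − 1.401) · e^(−0.0590·6/12)
= 0.0055 × 0.970931 = 0.005
Short position value = −(long value) = -$0.005

-$0.005 per pound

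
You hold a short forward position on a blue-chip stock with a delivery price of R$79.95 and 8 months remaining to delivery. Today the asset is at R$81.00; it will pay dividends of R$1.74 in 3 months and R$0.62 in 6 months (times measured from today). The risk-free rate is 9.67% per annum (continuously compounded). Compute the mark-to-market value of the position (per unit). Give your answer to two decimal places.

PV(remaining dividends) I = 1.74·e^(−0.0967·3/12) + 0.62·e^(−0.0967·6/12) = 2.2892
Current forward F = (S − I)·e^(rT) = (81.00 − 2.2892)·e^(0.0967·8/12) = 78.7108 × 1.066590 = 83.9522
Value (long) = (F − K)·e^(−rT) = (83.9522 − 79.95) × 0.937567 = 3.7523
Short position value = −(long value) = -R$3.75

-R$3.75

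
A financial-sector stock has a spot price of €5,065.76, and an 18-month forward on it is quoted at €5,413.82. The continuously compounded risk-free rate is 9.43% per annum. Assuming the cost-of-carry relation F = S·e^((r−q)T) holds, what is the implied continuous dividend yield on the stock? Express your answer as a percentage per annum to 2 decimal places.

From F = S·e^((r−q)T): (r − q) = ln(F/S)/T
ln(5413.82/5065.76) = ln(1.068708) = 0.066450
(r − q) = 0.066450 / (18/12) = 0.044300
q = r − ln(F/S)/T = 0.0943 − 0.044300 = 0.050000
q = 5.00%

5.00%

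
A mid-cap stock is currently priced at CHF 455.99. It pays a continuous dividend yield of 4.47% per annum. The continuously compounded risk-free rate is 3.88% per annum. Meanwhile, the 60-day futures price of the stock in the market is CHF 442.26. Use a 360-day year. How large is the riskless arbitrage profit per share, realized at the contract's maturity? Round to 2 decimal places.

Fair futures: F* = S·e^(carry·T), with carry = (r − q) = 0.0388 − 0.0447 = -0.0059
F* = 455.99 · e^(-0.0059 × 60/360) = 455.99 · e^-0.000983 = 455.99 × 0.999017 = CHF 455.5418
Market CHF 442.26 < fair CHF 455.5418: forward underpriced → reverse cash-and-carry (short spot, go long the forward).
At maturity, profit = |F_mkt − F*| = |442.26 − 455.5418| = CHF 13.28 per share

CHF 13.28 per share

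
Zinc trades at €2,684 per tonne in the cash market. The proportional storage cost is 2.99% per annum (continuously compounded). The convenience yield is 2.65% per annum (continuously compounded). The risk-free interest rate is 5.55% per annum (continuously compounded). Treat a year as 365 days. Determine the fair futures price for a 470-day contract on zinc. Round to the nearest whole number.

Net carry = r + u − y = 0.0555 + 0.0299 − 0.0265 = 0.0589
F = S·e^((r+u−y)T) = 2684 · e^(0.0589 × 470/365) = 2684 · e^0.075844
= 2684 × 1.078794 = €2,895 per tonne

€2,895 per tonne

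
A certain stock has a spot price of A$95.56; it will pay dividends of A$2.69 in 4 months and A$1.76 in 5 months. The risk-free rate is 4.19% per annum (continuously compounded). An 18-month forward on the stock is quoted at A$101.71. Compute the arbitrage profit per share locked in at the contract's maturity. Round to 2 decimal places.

PV(dividends) I = 2.69·e^(−0.0419·4/12) + 1.76·e^(−0.0419·5/12) = 4.3822
Fair forward F* = (S − I)·e^(rT) = (95.56 − 4.3822)·e^0.062850 = 91.1778 × 1.064867 = 97.0922
Market A$101.71 > fair 97.0922: forward overpriced → cash-and-carry (borrow at r, buy the stock and collect the dividends, short the forward).
Profit at T = |F_mkt − F*| = |101.71 − 97.0922| = A$4.62 per share

A$4.62 per share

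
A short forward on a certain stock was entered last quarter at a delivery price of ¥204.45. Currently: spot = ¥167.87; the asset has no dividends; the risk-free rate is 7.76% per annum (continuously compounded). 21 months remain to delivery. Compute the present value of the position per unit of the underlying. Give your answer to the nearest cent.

¥10.62

Current fair forward for the remaining 21 months: F = S·e^(r·T), r = 0.0776
F = 167.87 · e^(0.0776 × 21/12) = 167.87 × 1.145453 = 192.2872
Value of long forward = (F − K)·e^(−rT) = (192.2872 − 204.45) · e^(−0.0776·21/12)
= -12.1628 × 0.873017 = -10.62
Short position value = −(long value) = ¥10.62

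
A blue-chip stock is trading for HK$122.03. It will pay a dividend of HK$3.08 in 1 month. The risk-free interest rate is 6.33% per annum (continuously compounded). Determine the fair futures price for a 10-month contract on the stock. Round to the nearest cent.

HK$125.41

PV(dividends) I = 3.08·e^(−0.0633·1/12)
I = 3.0638
F = (S − I)·e^(rT) = (122.03 − 3.0638) · e^(0.0633·10/12)
= 118.9662 · e^0.052750 = 118.9662 × 1.054166 = HK$125.41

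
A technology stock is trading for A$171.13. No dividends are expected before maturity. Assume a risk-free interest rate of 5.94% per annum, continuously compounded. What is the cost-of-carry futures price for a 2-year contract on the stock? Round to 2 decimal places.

A$192.72

F = S·e^(rT) = 171.13 · e^(0.0594 × 2)
= 171.13 · e^0.118800 = 171.13 × 1.126145
F = A$192.72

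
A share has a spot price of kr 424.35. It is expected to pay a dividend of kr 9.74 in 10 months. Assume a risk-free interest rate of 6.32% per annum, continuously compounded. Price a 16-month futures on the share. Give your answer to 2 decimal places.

kr 451.61

PV(dividends) I = 9.74·e^(−0.0632·10/12)
I = 9.2403
F = (S − I)·e^(rT) = (424.35 − 9.2403) · e^(0.0632·16/12)
= 415.1097 · e^0.084267 = 415.1097 × 1.087919 = kr 451.61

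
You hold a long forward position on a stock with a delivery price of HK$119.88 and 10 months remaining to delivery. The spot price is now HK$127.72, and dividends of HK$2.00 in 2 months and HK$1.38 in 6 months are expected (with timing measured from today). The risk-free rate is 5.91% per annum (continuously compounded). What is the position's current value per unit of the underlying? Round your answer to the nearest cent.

PV(remaining dividends) I = 2.00·e^(−0.0591·2/12) + 1.38·e^(−0.0591·6/12) = 3.3202
Current forward F = (S − I)·e^(rT) = (127.72 − 3.3202)·e^(0.0591·10/12) = 124.3998 × 1.050483 = 130.6799
Value (long) = (F − K)·e^(−rT) = (130.6799 − 119.88) × 0.951943 = 10.2809
Value = HK$10.28

HK$10.28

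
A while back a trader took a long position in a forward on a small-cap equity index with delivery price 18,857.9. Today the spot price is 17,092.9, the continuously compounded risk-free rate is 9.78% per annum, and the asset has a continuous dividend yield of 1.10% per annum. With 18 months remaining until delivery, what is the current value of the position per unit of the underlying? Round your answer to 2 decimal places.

528.38

Current fair forward for the remaining 18 months: F = S·e^((r − q)·T), (r − q) = 0.0978 − 0.0110 = 0.0868
F = 17092.9 · e^(0.0868 × 18/12) = 17092.9 × 1.13905617 = 19469.7732
Value of long forward = (F − K)·e^(−rT) = (19469.7732 − 18857.9) · e^(−0.0978·18/12)
= 611.8732 × 0.86355300 = 528.38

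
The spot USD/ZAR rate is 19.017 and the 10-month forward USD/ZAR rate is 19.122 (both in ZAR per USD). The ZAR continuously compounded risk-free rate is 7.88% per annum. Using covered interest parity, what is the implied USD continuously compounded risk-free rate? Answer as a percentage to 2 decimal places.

F = S·e^((r_ZAR − r_USD)T) ⇒ r_USD = r_ZAR − ln(F/S)/T
ln(19.122/19.017) = 0.005506; /(10/12) = 0.006607
r_USD = 0.0788 − 0.006607 = 0.072193
r_USD = 7.22%

7.22%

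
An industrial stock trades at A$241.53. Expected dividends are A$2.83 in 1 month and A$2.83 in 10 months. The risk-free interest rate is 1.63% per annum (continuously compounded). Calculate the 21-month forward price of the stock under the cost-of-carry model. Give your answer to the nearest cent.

PV(dividends) I = 2.83·e^(−0.0163·1/12) + 2.83·e^(−0.0163·10/12)
I = 2.8262 + 2.7918 = 5.6180
F = (S − I)·e^(rT) = (241.53 − 5.6180) · e^(0.0163·21/12)
= 235.9120 · e^0.028525 = 235.9120 × 1.028936 = A$242.74

A$242.74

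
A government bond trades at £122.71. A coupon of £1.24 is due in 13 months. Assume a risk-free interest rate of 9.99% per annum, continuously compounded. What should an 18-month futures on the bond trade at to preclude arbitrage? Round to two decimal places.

PV(coupons) I = 1.24·e^(−0.0999·13/12)
I = 1.1128
F = (S − I)·e^(rT) = (122.71 − 1.1128) · e^(0.0999·18/12)
= 121.5972 · e^0.149850 = 121.5972 × 1.161660 = £141.25

£141.25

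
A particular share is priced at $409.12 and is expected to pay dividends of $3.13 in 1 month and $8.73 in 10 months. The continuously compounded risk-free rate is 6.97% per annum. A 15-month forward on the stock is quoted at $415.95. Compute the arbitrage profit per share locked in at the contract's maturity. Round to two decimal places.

PV(dividends) I = 3.13·e^(−0.0697·1/12) + 8.73·e^(−0.0697·10/12) = 11.3493
Fair forward F* = (S − I)·e^(rT) = (409.12 − 11.3493)·e^0.087125 = 397.7707 × 1.091033 = 433.9810
Market $415.95 < fair 433.9810: forward underpriced → reverse cash-and-carry (short the stock, invest proceeds at r, pay the dividends, go long the forward).
Profit at T = |F_mkt − F*| = |415.95 − 433.9810| = $18.03 per share

$18.03 per share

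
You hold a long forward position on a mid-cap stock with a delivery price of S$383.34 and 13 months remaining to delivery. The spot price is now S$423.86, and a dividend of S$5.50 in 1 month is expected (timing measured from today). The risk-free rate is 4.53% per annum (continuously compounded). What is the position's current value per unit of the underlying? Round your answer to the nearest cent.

PV(remaining dividends) I = 5.50·e^(−0.0453·1/12) = 5.4793
Current forward F = (S − I)·e^(rT) = (423.86 − 5.4793)·e^(0.0453·13/12) = 418.3807 × 1.050299 = 439.4248
Value (long) = (F − K)·e^(−rT) = (439.4248 − 383.34) × 0.952110 = 53.3989
Value = S$53.40

S$53.40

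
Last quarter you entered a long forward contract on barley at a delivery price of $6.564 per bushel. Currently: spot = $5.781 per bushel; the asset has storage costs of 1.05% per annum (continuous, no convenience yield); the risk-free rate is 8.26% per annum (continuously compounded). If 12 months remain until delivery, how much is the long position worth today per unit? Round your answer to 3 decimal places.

Current fair forward for the remaining 12 months: F = S·e^((r + u)·T), (r + u) = 0.0826 + 0.0105 = 0.0931
F = 5.781 · e^(0.0931 × 12/12) = 5.781 × 1.097571 = 6.3451
Value of long forward = (F − K)·e^(−rT) = (6.3451 − 6.564) · e^(−0.0826·12/12)
= -0.2189 × 0.920719 = -0.202

-$0.202 per bushel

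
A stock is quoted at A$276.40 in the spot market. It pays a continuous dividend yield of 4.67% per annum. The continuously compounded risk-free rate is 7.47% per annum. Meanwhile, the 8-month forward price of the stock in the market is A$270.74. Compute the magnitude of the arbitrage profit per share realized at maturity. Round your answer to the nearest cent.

Fair forward: F* = S·e^(carry·T), with carry = (r − q) = 0.0747 − 0.0467 = 0.0280
F* = 276.40 · e^(0.0280 × 8/12) = 276.40 · e^0.018667 = 276.40 × 1.018842 = A$281.6079
Market A$270.74 < fair A$281.6079: forward underpriced → reverse cash-and-carry (short spot, go long the forward).
At maturity, profit = |F_mkt − F*| = |270.74 − 281.6079| = A$10.87 per share

A$10.87 per share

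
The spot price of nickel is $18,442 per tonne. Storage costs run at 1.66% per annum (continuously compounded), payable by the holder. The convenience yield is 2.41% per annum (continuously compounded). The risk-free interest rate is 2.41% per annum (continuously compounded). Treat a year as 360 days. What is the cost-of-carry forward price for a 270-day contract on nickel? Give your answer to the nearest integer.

Net carry = r + u − y = 0.0241 + 0.0166 − 0.0241 = 0.0166
F = S·e^((r+u−y)T) = 18442 · e^(0.0166 × 270/360) = 18442 · e^0.012450
= 18442 × 1.012528 = $18,673 per tonne

$18,673 per tonne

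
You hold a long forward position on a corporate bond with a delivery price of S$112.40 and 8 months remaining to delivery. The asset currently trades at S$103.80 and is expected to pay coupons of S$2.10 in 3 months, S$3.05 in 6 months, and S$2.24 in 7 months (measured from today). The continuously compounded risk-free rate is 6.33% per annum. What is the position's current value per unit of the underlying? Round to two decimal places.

PV(remaining coupons) I = 2.10·e^(−0.0633·3/12) + 3.05·e^(−0.0633·6/12) + 2.24·e^(−0.0633·7/12) = 7.1808
Current forward F = (S − I)·e^(rT) = (103.80 − 7.1808)·e^(0.0633·8/12) = 96.6192 × 1.043103 = 100.7838
Value (long) = (F − K)·e^(−rT) = (100.7838 − 112.40) × 0.958678 = -11.1362
Value = -S$11.14

-S$11.14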